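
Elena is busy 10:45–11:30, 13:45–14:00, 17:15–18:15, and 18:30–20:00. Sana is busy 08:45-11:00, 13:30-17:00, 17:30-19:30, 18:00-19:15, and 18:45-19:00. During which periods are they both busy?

Merge the second list: 08:45–11:00, 13:30–17:00, 17:30–19:30.
10:45–11:30 meets the second set on 10:45–11:00.
13:45–14:00 meets the second set on 13:45–14:00.
17:15–18:15 meets the second set on 17:30–18:15.
18:30–20:00 meets the second set on 18:30–19:30.

10:45–11:00, 13:45–14:00, 17:30–18:15, 18:30–19:30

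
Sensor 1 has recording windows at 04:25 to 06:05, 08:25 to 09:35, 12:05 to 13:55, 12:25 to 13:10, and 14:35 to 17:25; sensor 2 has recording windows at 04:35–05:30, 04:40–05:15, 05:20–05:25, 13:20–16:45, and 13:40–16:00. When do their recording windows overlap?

04:35-05:30, 13:20-13:55, 14:35-16:45

A, merged: 04:25-06:05, 08:25-09:35, 12:05-13:55, 14:35-17:25.
B, merged: 04:35-05:30, 13:20-16:45.
04:25-06:05 overlaps B on 04:35-05:30.
08:25-09:35 falls entirely outside B.
12:05-13:55 overlaps B on 13:20-13:55.
14:35-17:25 overlaps B on 14:35-16:45.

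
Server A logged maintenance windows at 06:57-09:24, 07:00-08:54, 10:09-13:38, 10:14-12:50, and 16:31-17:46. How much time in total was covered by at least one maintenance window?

7 h 11 min

Merged: 06:57–09:24, 10:09–13:38, 16:31–17:46.
Lengths: 2 h 27 min + 3 h 29 min + 1 h 15 min = 7 h 11 min.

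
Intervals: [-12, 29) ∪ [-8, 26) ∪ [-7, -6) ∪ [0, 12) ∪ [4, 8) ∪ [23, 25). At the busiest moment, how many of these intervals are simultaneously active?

4

At 4, 4 of the intervals are simultaneously active.
No point has more.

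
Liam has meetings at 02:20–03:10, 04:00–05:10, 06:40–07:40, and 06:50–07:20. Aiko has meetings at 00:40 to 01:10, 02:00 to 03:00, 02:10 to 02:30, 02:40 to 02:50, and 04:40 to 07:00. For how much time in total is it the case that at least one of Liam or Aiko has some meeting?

First set merges to 02:20–03:10, 04:00–05:10, 06:40–07:40.
Second set merges to 00:40–01:10, 02:00–03:00, 04:40–07:00.
A ∪ B = 00:40–01:10, 02:00–03:10, 04:00–07:40.
Total: 30 min + 1 h 10 min + 3 h 40 min = 5 h 20 min.

5 h 20 min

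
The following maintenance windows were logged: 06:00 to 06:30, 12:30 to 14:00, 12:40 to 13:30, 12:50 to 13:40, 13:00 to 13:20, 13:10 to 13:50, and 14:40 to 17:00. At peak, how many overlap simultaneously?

Walk the sorted start/end points keeping a running depth.
The depth first hits 5 at 13:10.

5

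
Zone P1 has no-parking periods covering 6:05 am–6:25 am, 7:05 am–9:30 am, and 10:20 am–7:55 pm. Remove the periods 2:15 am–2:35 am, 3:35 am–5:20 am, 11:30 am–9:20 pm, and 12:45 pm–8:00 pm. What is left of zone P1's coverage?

6:05 am–6:25 am, 7:05 am–9:30 am, 10:20 am–11:30 am

Merge the second list: 2:15 am–2:35 am, 3:35 am–5:20 am, 11:30 am–9:20 pm.
6:05 am–6:25 am: nothing removed.
7:05 am–9:30 am: nothing removed.
10:20 am–7:55 pm \ B = 10:20 am–11:30 am.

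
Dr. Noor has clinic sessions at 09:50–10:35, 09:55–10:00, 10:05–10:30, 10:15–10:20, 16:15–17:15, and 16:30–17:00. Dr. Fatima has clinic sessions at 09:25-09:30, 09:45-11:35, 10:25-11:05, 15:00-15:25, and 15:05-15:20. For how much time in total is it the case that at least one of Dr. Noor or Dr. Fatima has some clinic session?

A, merged: 09:50-10:35, 16:15-17:15.
B, merged: 09:25-09:30, 09:45-11:35, 15:00-15:25.
A ∪ B = 09:25-09:30, 09:45-11:35, 15:00-15:25, 16:15-17:15.
Total: 5 min + 1 h 50 min + 25 min + 1 h = 3 h 20 min.

3 h 20 min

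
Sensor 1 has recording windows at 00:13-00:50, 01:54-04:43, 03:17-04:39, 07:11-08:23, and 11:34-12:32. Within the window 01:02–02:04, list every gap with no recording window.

01:02-01:54

After merging, the occupied span is 00:13-00:50, 01:54-04:43, 07:11-08:23, 11:34-12:32.
Complement within 01:02-02:04: 01:02-01:54.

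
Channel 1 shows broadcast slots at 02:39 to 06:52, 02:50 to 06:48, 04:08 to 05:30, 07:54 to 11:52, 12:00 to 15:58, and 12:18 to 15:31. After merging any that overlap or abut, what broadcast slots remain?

02:39–06:52, 07:54–11:52, 12:00–15:58

02:50–06:48 overlaps/touches 02:39–06:52 → extend to 02:39–06:52.
04:08–05:30 overlaps/touches 02:39–06:52 → extend to 02:39–06:52.
07:54–11:52 is disjoint → start new block.
12:00–15:58 is disjoint → start new block.
12:18–15:31 overlaps/touches 12:00–15:58 → extend to 12:00–15:58.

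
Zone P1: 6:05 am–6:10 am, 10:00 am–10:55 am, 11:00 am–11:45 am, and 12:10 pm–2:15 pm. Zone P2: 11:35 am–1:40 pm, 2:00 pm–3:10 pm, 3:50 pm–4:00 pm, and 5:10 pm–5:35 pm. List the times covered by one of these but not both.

A but not B: 6:05 am–6:10 am, 10:00 am–10:55 am, 11:00 am–11:35 am, 1:40 pm–2:00 pm.
B but not A: 11:45 am–12:10 pm, 2:15 pm–3:10 pm, 3:50 pm–4:00 pm, 5:10 pm–5:35 pm.
Combining gives A △ B.

6:05 am–6:10 am, 10:00 am–10:55 am, 11:00 am–11:35 am, 11:45 am–12:10 pm, 1:40 pm–2:00 pm, 2:15 pm–3:10 pm, 3:50 pm–4:00 pm, 5:10 pm–5:35 pm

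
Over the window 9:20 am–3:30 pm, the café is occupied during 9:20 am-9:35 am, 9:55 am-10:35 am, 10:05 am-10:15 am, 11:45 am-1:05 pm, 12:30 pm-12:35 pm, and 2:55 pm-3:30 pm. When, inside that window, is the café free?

9:35 am-9:55 am, 10:35 am-11:45 am, 1:05 pm-2:55 pm

The merged coverage is 9:20 am-9:35 am, 9:55 am-10:35 am, 11:45 am-1:05 pm, 2:55 pm-3:30 pm.
Complement within 9:20 am-3:30 pm: 9:35 am-9:55 am, 10:35 am-11:45 am, 1:05 pm-2:55 pm.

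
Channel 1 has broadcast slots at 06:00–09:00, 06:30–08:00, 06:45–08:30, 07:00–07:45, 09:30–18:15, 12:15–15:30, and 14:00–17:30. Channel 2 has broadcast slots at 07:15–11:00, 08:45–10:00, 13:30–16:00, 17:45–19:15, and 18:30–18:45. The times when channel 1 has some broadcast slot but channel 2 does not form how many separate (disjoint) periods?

3

First set merges to 06:00–09:00, 09:30–18:15.
Second set merges to 07:15–11:00, 13:30–16:00, 17:45–19:15.
A \ B = 06:00–07:15, 11:00–13:30, 16:00–17:45.
That is 3 disjoint pieces.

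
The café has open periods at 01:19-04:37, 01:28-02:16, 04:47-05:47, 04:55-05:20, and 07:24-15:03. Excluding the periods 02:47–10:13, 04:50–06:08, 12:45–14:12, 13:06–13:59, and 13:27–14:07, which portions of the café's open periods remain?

01:19–02:47, 10:13–12:45, 14:12–15:03

First set merges to 01:19–04:37, 04:47–05:47, 07:24–15:03.
Second set merges to 02:47–10:13, 12:45–14:12.
01:19–04:37 with B removed leaves 01:19–02:47.
04:47–05:47 lies entirely inside B → drops out.
07:24–15:03 with B removed leaves 10:13–12:45, 14:12–15:03.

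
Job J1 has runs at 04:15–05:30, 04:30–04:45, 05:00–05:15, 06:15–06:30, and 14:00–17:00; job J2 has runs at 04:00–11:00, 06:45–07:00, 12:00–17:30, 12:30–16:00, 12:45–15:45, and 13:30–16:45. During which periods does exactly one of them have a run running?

04:00–04:15, 05:30–06:15, 06:30–11:00, 12:00–14:00, 17:00–17:30

A, merged: 04:15–05:30, 06:15–06:30, 14:00–17:00.
B, merged: 04:00–11:00, 12:00–17:30.
A \ B = none.
B \ A = 04:00–04:15, 05:30–06:15, 06:30–11:00, 12:00–14:00, 17:00–17:30.
Union of the two gives the symmetric difference.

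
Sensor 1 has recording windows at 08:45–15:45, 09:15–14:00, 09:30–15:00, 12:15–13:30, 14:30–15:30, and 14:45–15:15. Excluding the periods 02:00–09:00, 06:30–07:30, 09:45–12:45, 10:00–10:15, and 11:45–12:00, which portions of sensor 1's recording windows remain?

Merge the first list: 08:45–15:45.
Merge the second list: 02:00–09:00, 09:45–12:45.
08:45–15:45 \ B = 09:00–09:45, 12:45–15:45.

09:00–09:45, 12:45–15:45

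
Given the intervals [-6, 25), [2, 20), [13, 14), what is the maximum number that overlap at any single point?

Walk the sorted start/end points keeping a running depth.
The depth first hits 3 at 13.

3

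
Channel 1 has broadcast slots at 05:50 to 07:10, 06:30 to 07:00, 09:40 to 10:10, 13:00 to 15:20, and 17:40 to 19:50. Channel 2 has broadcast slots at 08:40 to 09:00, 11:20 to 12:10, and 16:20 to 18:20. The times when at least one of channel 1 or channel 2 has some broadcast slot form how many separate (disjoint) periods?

6

A, merged: 05:50-07:10, 09:40-10:10, 13:00-15:20, 17:40-19:50.
A ∪ B = 05:50-07:10, 08:40-09:00, 09:40-10:10, 11:20-12:10, 13:00-15:20, 16:20-19:50.
That is 6 disjoint pieces.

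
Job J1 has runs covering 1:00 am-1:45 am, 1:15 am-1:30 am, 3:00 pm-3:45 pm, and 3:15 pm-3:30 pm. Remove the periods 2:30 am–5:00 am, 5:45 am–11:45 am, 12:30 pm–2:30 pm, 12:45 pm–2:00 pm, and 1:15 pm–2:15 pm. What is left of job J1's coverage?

1:00 am–1:45 am, 3:00 pm–3:45 pm

Merge the first list: 1:00 am–1:45 am, 3:00 pm–3:45 pm.
Merge the second list: 2:30 am–5:00 am, 5:45 am–11:45 am, 12:30 pm–2:30 pm.
1:00 am–1:45 am: nothing removed.
3:00 pm–3:45 pm: nothing removed.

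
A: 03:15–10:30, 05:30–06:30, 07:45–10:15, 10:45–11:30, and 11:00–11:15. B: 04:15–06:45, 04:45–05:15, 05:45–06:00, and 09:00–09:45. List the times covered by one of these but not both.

03:15–04:15, 06:45–09:00, 09:45–10:30, 10:45–11:30

First set merges to 03:15–10:30, 10:45–11:30.
Second set merges to 04:15–06:45, 09:00–09:45.
A but not B: 03:15–04:15, 06:45–09:00, 09:45–10:30, 10:45–11:30.
B but not A: none.
Combining gives A △ B.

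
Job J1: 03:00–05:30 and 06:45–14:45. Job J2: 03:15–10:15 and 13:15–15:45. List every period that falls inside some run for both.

03:15-05:30, 06:45-10:15, 13:15-14:45

03:00-05:30 meets the second set on 03:15-05:30.
06:45-14:45 meets the second set on 06:45-10:15, 13:15-14:45.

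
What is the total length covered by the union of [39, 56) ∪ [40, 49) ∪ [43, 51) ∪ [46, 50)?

17

Merged: [39, 56).
Length: 17.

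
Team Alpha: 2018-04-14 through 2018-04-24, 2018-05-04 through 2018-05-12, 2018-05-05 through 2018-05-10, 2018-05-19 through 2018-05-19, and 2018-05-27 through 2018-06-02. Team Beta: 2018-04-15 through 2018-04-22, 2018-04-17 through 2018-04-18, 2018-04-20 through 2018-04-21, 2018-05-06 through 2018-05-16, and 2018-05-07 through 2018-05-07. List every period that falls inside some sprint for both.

2018-04-15 through 2018-04-22, 2018-05-06 through 2018-05-12

A, merged: 2018-04-14 through 2018-04-24, 2018-05-04 through 2018-05-12, 2018-05-19 through 2018-05-19, 2018-05-27 through 2018-06-02.
B, merged: 2018-04-15 through 2018-04-22, 2018-05-06 through 2018-05-16.
2018-04-14 through 2018-04-24 overlaps B on 2018-04-15 through 2018-04-22.
2018-05-04 through 2018-05-12 overlaps B on 2018-05-06 through 2018-05-12.
2018-05-19 through 2018-05-19 falls entirely outside B.
2018-05-27 through 2018-06-02 falls entirely outside B.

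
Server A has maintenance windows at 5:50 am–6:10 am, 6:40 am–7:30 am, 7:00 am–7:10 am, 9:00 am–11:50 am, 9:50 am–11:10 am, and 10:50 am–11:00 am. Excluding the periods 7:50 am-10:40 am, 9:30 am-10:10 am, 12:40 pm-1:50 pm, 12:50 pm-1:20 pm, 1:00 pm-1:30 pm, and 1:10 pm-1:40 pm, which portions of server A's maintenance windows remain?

A, merged: 5:50 am–6:10 am, 6:40 am–7:30 am, 9:00 am–11:50 am.
B, merged: 7:50 am–10:40 am, 12:40 pm–1:50 pm.
5:50 am–6:10 am is untouched.
6:40 am–7:30 am is untouched.
9:00 am–11:50 am with B removed leaves 10:40 am–11:50 am.

5:50 am–6:10 am, 6:40 am–7:30 am, 10:40 am–11:50 am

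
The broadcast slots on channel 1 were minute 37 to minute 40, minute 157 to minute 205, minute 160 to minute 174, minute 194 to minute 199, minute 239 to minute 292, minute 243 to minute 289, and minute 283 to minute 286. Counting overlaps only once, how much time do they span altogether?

Merged: minute 37 to minute 40, minute 157 to minute 205, minute 239 to minute 292.
Lengths: 3 minutes + 48 minutes + 53 minutes = 104 minutes.

104 minutes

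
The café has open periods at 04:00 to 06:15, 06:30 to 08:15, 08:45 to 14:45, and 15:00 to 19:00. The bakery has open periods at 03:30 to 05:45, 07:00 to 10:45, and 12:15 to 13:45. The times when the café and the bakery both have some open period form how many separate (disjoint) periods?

4

A ∩ B = 04:00-05:45, 07:00-08:15, 08:45-10:45, 12:15-13:45.
That is 4 disjoint pieces.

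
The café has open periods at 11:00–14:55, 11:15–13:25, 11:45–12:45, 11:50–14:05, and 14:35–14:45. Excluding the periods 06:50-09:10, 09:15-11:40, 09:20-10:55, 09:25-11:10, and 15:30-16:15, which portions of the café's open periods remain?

11:40–14:55

First set merges to 11:00–14:55.
Second set merges to 06:50–09:10, 09:15–11:40, 15:30–16:15.
11:00–14:55 with B removed leaves 11:40–14:55.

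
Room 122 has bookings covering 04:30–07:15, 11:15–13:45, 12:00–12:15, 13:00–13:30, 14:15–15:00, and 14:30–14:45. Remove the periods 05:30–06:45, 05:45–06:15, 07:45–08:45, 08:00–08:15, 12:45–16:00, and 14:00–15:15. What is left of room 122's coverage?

04:30–05:30, 06:45–07:15, 11:15–12:45

A, merged: 04:30–07:15, 11:15–13:45, 14:15–15:00.
B, merged: 05:30–06:45, 07:45–08:45, 12:45–16:00.
04:30–07:15 \ B = 04:30–05:30, 06:45–07:15.
11:15–13:45 \ B = 11:15–12:45.
14:15–15:00: entirely removed.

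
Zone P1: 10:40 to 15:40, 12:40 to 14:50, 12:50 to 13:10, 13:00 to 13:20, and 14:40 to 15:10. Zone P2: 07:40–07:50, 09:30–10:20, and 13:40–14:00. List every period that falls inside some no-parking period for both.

13:40–14:00

First set merges to 10:40–15:40.
10:40–15:40 overlaps B on 13:40–14:00.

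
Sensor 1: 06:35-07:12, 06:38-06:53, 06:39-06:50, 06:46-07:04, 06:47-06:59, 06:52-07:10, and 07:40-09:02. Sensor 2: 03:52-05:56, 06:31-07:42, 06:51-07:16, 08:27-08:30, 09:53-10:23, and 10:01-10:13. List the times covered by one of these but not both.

A, merged: 06:35–07:12, 07:40–09:02.
B, merged: 03:52–05:56, 06:31–07:42, 08:27–08:30, 09:53–10:23.
A \ B = 07:42–08:27, 08:30–09:02.
B \ A = 03:52–05:56, 06:31–06:35, 07:12–07:40, 09:53–10:23.
Union of the two gives the symmetric difference.

03:52–05:56, 06:31–06:35, 07:12–07:40, 07:42–08:27, 08:30–09:02, 09:53–10:23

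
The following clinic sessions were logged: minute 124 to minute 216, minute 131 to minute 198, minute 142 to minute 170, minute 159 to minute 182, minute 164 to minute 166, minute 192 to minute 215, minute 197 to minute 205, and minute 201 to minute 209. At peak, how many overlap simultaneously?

Sweep endpoints in order; track running count of active intervals.
Peak of 5 reached at minute 164.

5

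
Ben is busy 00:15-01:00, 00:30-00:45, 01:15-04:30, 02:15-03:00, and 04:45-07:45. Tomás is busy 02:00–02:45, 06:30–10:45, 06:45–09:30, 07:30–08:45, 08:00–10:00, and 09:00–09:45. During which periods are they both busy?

02:00–02:45, 06:30–07:45

Merge the first list: 00:15–01:00, 01:15–04:30, 04:45–07:45.
Merge the second list: 02:00–02:45, 06:30–10:45.
00:15–01:00 meets no B interval.
01:15–04:30 ∩ B → 02:00–02:45.
04:45–07:45 ∩ B → 06:30–07:45.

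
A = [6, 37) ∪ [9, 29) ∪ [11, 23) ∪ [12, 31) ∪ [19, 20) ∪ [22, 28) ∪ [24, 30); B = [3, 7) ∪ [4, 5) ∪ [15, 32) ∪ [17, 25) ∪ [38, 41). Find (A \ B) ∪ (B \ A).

[3, 6) ∪ [7, 15) ∪ [32, 37) ∪ [38, 41)

First set merges to [6, 37).
Second set merges to [3, 7), [15, 32), [38, 41).
Only in the first: [7, 15), [32, 37).
Only in the second: [3, 6), [38, 41).
Together these are the periods covered by exactly one.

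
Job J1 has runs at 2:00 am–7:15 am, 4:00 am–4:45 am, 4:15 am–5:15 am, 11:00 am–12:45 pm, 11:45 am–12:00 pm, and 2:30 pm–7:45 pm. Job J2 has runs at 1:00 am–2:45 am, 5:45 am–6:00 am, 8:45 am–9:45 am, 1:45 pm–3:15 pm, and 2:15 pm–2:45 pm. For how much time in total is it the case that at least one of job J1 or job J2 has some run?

15 h

Merge the first list: 2:00 am–7:15 am, 11:00 am–12:45 pm, 2:30 pm–7:45 pm.
Merge the second list: 1:00 am–2:45 am, 5:45 am–6:00 am, 8:45 am–9:45 am, 1:45 pm–3:15 pm.
A ∪ B = 1:00 am–7:15 am, 8:45 am–9:45 am, 11:00 am–12:45 pm, 1:45 pm–7:45 pm.
Total: 6 h 15 min + 1 h + 1 h 45 min + 6 h = 15 h.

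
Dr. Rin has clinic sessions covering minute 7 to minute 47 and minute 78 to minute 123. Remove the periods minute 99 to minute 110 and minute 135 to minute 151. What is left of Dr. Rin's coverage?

minute 7 to minute 47 is untouched.
minute 78 to minute 123 with B removed leaves minute 78 to minute 99, minute 110 to minute 123.

minute 7 to minute 47, minute 78 to minute 99, minute 110 to minute 123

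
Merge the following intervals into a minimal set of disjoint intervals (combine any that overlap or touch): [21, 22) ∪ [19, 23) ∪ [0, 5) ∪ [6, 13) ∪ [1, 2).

Sort by start: [0, 5), [1, 2), [6, 13), [19, 23), [21, 22).
[1, 2) overlaps/touches [0, 5) → extend to [0, 5).
[6, 13) is disjoint → start new block.
[19, 23) is disjoint → start new block.
[21, 22) overlaps/touches [19, 23) → extend to [19, 23).

[0, 5) ∪ [6, 13) ∪ [19, 23)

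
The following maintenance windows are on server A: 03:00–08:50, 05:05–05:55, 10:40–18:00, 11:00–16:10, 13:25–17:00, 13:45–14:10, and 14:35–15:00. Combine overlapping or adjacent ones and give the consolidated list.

03:00-08:50, 10:40-18:00

05:05-05:55 overlaps/touches 03:00-08:50 → extend to 03:00-08:50.
10:40-18:00 is disjoint → start new block.
11:00-16:10 overlaps/touches 10:40-18:00 → extend to 10:40-18:00.
13:25-17:00 overlaps/touches 10:40-18:00 → extend to 10:40-18:00.
13:45-14:10 overlaps/touches 10:40-18:00 → extend to 10:40-18:00.
14:35-15:00 overlaps/touches 10:40-18:00 → extend to 10:40-18:00.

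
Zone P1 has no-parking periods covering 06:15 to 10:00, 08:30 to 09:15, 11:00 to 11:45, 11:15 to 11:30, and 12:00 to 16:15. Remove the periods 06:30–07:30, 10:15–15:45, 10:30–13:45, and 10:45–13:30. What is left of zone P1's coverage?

06:15–06:30, 07:30–10:00, 15:45–16:15

A, merged: 06:15–10:00, 11:00–11:45, 12:00–16:15.
B, merged: 06:30–07:30, 10:15–15:45.
06:15–10:00 minus B → 06:15–06:30, 07:30–10:00.
11:00–11:45: fully covered by B → removed.
12:00–16:15 minus B → 15:45–16:15.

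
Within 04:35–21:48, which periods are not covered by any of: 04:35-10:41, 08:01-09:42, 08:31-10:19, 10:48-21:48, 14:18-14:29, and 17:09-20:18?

10:41–10:48

After merging, the occupied span is 04:35–10:41, 10:48–21:48.
Gaps within 04:35–21:48: 10:41–10:48.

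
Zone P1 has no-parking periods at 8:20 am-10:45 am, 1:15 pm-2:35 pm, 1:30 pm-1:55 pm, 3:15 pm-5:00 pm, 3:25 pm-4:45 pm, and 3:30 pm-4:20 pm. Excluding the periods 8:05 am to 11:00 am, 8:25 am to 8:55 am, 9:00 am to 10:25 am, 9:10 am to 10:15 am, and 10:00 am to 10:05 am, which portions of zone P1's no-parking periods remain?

A, merged: 8:20 am–10:45 am, 1:15 pm–2:35 pm, 3:15 pm–5:00 pm.
B, merged: 8:05 am–11:00 am.
8:20 am–10:45 am: entirely removed.
1:15 pm–2:35 pm: nothing removed.
3:15 pm–5:00 pm: nothing removed.

1:15 pm–2:35 pm, 3:15 pm–5:00 pm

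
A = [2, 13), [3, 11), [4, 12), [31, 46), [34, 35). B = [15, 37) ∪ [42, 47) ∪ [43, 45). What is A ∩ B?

A, merged: [2, 13), [31, 46).
B, merged: [15, 37), [42, 47).
[2, 13) meets no B interval.
[31, 46) ∩ B → [31, 37), [42, 46).

[31, 37) ∪ [42, 46)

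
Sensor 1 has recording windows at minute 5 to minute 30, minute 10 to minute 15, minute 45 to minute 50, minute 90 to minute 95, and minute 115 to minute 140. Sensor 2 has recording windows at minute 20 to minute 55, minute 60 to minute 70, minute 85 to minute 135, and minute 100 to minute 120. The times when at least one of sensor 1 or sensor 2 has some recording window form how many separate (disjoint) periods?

Merge the first list: minute 5 to minute 30, minute 45 to minute 50, minute 90 to minute 95, minute 115 to minute 140.
Merge the second list: minute 20 to minute 55, minute 60 to minute 70, minute 85 to minute 135.
A ∪ B = minute 5 to minute 55, minute 60 to minute 70, minute 85 to minute 140.
That is 3 disjoint pieces.

3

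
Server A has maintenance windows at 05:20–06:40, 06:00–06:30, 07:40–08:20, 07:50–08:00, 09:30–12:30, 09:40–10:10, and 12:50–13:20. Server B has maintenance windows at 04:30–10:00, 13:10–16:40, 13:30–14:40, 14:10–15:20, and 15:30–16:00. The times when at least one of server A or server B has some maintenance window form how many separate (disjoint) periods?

Merge the first list: 05:20–06:40, 07:40–08:20, 09:30–12:30, 12:50–13:20.
Merge the second list: 04:30–10:00, 13:10–16:40.
A ∪ B = 04:30–12:30, 12:50–16:40.
That is 2 disjoint pieces.

2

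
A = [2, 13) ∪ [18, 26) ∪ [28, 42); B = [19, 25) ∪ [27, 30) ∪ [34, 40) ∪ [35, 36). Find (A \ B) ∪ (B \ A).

Second set merges to [19, 25), [27, 30), [34, 40).
A but not B: [2, 13), [18, 19), [25, 26), [30, 34), [40, 42).
B but not A: [27, 28).
Combining gives A △ B.

[2, 13) ∪ [18, 19) ∪ [25, 26) ∪ [27, 28) ∪ [30, 34) ∪ [40, 42)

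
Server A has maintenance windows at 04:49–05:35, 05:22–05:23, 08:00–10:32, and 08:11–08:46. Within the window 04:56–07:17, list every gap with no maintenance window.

Covered (merged): 04:49–05:35, 08:00–10:32.
Complement within 04:56–07:17: 05:35–07:17.

05:35–07:17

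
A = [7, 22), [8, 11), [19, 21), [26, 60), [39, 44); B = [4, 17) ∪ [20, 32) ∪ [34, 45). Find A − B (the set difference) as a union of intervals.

[17, 20) ∪ [32, 34) ∪ [45, 60)

First set merges to [7, 22), [26, 60).
[7, 22) with B removed leaves [17, 20).
[26, 60) with B removed leaves [32, 34), [45, 60).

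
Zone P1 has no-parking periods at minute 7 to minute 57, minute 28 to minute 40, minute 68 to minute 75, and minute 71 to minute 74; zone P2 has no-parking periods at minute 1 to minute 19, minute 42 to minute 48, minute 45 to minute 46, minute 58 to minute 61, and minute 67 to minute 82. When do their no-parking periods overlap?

First set merges to minute 7 to minute 57, minute 68 to minute 75.
Second set merges to minute 1 to minute 19, minute 42 to minute 48, minute 58 to minute 61, minute 67 to minute 82.
minute 7 to minute 57 meets the second set on minute 7 to minute 19, minute 42 to minute 48.
minute 68 to minute 75 meets the second set on minute 68 to minute 75.

minute 7 to minute 19, minute 42 to minute 48, minute 68 to minute 75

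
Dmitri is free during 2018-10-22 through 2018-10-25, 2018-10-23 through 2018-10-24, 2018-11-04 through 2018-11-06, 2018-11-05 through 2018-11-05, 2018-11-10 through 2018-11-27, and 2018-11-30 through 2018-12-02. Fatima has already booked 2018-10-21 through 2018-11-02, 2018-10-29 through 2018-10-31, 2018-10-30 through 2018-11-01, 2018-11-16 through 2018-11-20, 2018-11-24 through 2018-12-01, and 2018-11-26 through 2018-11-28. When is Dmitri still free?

2018-11-04 through 2018-11-06, 2018-11-10 through 2018-11-15, 2018-11-21 through 2018-11-23, 2018-12-02 through 2018-12-02

Merge the first list: 2018-10-22 through 2018-10-25, 2018-11-04 through 2018-11-06, 2018-11-10 through 2018-11-27, 2018-11-30 through 2018-12-02.
Merge the second list: 2018-10-21 through 2018-11-02, 2018-11-16 through 2018-11-20, 2018-11-24 through 2018-12-01.
2018-10-22 through 2018-10-25: entirely removed.
2018-11-04 through 2018-11-06: nothing removed.
2018-11-10 through 2018-11-27 \ B = 2018-11-10 through 2018-11-15, 2018-11-21 through 2018-11-23.
2018-11-30 through 2018-12-02 \ B = 2018-12-02 through 2018-12-02.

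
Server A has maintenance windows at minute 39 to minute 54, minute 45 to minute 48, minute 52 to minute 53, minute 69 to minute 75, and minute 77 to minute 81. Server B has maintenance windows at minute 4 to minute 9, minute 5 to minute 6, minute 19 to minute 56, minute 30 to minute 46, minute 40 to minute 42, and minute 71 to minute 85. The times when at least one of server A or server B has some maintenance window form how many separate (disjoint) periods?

3

Merge the first list: minute 39 to minute 54, minute 69 to minute 75, minute 77 to minute 81.
Merge the second list: minute 4 to minute 9, minute 19 to minute 56, minute 71 to minute 85.
A ∪ B = minute 4 to minute 9, minute 19 to minute 56, minute 69 to minute 85.
That is 3 disjoint pieces.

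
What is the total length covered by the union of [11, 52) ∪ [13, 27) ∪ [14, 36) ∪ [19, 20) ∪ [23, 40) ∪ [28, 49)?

Merged: [11, 52).
Length: 41.

41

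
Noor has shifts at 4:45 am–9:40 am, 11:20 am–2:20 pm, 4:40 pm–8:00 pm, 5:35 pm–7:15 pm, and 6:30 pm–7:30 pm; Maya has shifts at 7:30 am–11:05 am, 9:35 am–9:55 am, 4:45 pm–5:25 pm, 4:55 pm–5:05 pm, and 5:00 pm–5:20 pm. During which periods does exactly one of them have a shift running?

Merge the first list: 4:45 am–9:40 am, 11:20 am–2:20 pm, 4:40 pm–8:00 pm.
Merge the second list: 7:30 am–11:05 am, 4:45 pm–5:25 pm.
A but not B: 4:45 am–7:30 am, 11:20 am–2:20 pm, 4:40 pm–4:45 pm, 5:25 pm–8:00 pm.
B but not A: 9:40 am–11:05 am.
Combining gives A △ B.

4:45 am–7:30 am, 9:40 am–11:05 am, 11:20 am–2:20 pm, 4:40 pm–4:45 pm, 5:25 pm–8:00 pm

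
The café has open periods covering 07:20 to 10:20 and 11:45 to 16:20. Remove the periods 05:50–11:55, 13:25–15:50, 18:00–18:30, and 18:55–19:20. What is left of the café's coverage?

11:55–13:25, 15:50–16:20

07:20–10:20 lies entirely inside B → drops out.
11:45–16:20 with B removed leaves 11:55–13:25, 15:50–16:20.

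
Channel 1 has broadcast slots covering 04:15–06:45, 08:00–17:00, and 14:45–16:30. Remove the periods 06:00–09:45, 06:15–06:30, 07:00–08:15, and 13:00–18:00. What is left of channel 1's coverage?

04:15-06:00, 09:45-13:00

First set merges to 04:15-06:45, 08:00-17:00.
Second set merges to 06:00-09:45, 13:00-18:00.
04:15-06:45 with B removed leaves 04:15-06:00.
08:00-17:00 with B removed leaves 09:45-13:00.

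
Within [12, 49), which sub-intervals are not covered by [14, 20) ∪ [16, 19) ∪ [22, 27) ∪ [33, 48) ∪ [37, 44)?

Covered (merged): [14, 20), [22, 27), [33, 48).
Complement within [12, 49): [12, 14), [20, 22), [27, 33), [48, 49).

[12, 14) ∪ [20, 22) ∪ [27, 33) ∪ [48, 49)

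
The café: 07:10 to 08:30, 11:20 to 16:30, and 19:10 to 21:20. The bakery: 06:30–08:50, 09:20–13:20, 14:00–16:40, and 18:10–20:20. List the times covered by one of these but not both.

A but not B: 13:20–14:00, 20:20–21:20.
B but not A: 06:30–07:10, 08:30–08:50, 09:20–11:20, 16:30–16:40, 18:10–19:10.
Combining gives A △ B.

06:30–07:10, 08:30–08:50, 09:20–11:20, 13:20–14:00, 16:30–16:40, 18:10–19:10, 20:20–21:20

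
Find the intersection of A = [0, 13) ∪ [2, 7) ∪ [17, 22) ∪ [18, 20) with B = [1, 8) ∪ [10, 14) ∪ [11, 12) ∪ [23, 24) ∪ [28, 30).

Merge the first list: [0, 13), [17, 22).
Merge the second list: [1, 8), [10, 14), [23, 24), [28, 30).
[0, 13) meets the second set on [1, 8), [10, 13).
[17, 22): no overlap with the second set.

[1, 8) ∪ [10, 13)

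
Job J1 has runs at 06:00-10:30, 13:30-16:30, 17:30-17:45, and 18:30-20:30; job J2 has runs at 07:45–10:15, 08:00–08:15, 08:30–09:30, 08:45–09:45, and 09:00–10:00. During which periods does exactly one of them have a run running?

B, merged: 07:45-10:15.
A \ B = 06:00-07:45, 10:15-10:30, 13:30-16:30, 17:30-17:45, 18:30-20:30.
B \ A = none.
Union of the two gives the symmetric difference.

06:00-07:45, 10:15-10:30, 13:30-16:30, 17:30-17:45, 18:30-20:30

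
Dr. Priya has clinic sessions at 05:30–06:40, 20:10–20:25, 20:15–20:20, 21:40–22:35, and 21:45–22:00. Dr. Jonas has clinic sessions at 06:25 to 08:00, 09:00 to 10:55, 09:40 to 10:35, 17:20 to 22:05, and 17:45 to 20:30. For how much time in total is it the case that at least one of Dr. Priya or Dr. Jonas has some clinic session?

Merge the first list: 05:30-06:40, 20:10-20:25, 21:40-22:35.
Merge the second list: 06:25-08:00, 09:00-10:55, 17:20-22:05.
A ∪ B = 05:30-08:00, 09:00-10:55, 17:20-22:35.
Total: 2 h 30 min + 1 h 55 min + 5 h 15 min = 9 h 40 min.

9 h 40 min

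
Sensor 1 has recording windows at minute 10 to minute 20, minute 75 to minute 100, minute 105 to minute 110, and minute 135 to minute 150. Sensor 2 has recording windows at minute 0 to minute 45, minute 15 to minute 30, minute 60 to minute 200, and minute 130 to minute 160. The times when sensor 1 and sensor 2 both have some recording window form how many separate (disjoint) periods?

4

Merge the second list: minute 0 to minute 45, minute 60 to minute 200.
A ∩ B = minute 10 to minute 20, minute 75 to minute 100, minute 105 to minute 110, minute 135 to minute 150.
That is 4 disjoint pieces.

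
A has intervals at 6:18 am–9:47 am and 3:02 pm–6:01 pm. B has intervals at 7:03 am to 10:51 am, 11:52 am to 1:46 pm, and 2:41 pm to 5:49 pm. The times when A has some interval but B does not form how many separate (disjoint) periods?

A \ B = 6:18 am-7:03 am, 5:49 pm-6:01 pm.
That is 2 disjoint pieces.

2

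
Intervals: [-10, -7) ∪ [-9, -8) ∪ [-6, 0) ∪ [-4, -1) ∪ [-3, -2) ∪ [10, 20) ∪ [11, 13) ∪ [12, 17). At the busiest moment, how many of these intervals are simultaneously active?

At -3, 3 of the intervals are simultaneously active.
No point has more.

3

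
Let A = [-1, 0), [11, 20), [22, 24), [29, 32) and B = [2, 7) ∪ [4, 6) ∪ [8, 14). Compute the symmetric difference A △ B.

B, merged: [2, 7), [8, 14).
A \ B = [-1, 0), [14, 20), [22, 24), [29, 32).
B \ A = [2, 7), [8, 11).
Union of the two gives the symmetric difference.

[-1, 0) ∪ [2, 7) ∪ [8, 11) ∪ [14, 20) ∪ [22, 24) ∪ [29, 32)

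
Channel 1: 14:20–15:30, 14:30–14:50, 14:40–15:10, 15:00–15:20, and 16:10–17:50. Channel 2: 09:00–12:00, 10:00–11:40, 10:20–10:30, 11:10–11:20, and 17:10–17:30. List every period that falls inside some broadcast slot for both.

First set merges to 14:20-15:30, 16:10-17:50.
Second set merges to 09:00-12:00, 17:10-17:30.
14:20-15:30 meets no B interval.
16:10-17:50 ∩ B → 17:10-17:30.

17:10-17:30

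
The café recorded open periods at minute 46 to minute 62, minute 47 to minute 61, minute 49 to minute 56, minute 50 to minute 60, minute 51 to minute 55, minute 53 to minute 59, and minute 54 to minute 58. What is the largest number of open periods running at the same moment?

Sweep endpoints in order; track running count of active intervals.
Peak of 7 reached at minute 54.

7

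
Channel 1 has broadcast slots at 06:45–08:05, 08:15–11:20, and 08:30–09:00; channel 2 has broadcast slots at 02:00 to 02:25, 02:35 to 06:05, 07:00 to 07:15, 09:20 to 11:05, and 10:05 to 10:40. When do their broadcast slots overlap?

07:00–07:15, 09:20–11:05

A, merged: 06:45–08:05, 08:15–11:20.
B, merged: 02:00–02:25, 02:35–06:05, 07:00–07:15, 09:20–11:05.
06:45–08:05 meets the second set on 07:00–07:15.
08:15–11:20 meets the second set on 09:20–11:05.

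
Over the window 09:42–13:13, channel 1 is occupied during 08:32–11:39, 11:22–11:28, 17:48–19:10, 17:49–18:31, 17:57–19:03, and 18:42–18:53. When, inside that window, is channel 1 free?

Covered (merged): 08:32-11:39, 17:48-19:10.
Gaps within 09:42-13:13: 11:39-13:13.

11:39-13:13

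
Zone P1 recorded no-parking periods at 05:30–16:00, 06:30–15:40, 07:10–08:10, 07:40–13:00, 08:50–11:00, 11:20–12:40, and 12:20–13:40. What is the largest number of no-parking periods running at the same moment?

5

At 12:20, 5 of the intervals are simultaneously active.
No point has more.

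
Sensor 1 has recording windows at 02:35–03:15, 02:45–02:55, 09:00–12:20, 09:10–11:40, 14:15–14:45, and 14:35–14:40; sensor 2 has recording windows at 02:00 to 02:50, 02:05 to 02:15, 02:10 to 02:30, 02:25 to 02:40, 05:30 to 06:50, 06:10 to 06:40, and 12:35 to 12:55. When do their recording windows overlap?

02:35–02:50

First set merges to 02:35–03:15, 09:00–12:20, 14:15–14:45.
Second set merges to 02:00–02:50, 05:30–06:50, 12:35–12:55.
02:35–03:15 overlaps B on 02:35–02:50.
09:00–12:20 falls entirely outside B.
14:15–14:45 falls entirely outside B.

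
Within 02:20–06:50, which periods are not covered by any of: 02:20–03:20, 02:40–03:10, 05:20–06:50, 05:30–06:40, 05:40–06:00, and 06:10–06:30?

The merged coverage is 02:20–03:20, 05:20–06:50.
Uncovered inside 02:20–06:50: 03:20–05:20.

03:20–05:20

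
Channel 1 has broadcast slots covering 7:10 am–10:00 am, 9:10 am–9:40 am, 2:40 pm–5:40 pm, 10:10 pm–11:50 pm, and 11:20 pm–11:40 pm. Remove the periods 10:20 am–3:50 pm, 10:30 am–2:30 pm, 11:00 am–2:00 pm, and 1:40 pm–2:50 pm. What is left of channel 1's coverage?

7:10 am–10:00 am, 3:50 pm–5:40 pm, 10:10 pm–11:50 pm

Merge the first list: 7:10 am–10:00 am, 2:40 pm–5:40 pm, 10:10 pm–11:50 pm.
Merge the second list: 10:20 am–3:50 pm.
7:10 am–10:00 am: no B overlap → unchanged.
2:40 pm–5:40 pm minus B → 3:50 pm–5:40 pm.
10:10 pm–11:50 pm: no B overlap → unchanged.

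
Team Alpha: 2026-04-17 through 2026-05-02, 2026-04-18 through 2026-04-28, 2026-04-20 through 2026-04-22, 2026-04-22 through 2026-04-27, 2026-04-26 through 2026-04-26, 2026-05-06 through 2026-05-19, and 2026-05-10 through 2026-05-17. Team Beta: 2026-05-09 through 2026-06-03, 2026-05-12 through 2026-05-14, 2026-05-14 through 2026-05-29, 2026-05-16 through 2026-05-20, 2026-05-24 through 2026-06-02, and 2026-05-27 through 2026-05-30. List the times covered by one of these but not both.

Merge the first list: 2026-04-17 through 2026-05-02, 2026-05-06 through 2026-05-19.
Merge the second list: 2026-05-09 through 2026-06-03.
A \ B = 2026-04-17 through 2026-05-02, 2026-05-06 through 2026-05-08.
B \ A = 2026-05-20 through 2026-06-03.
Union of the two gives the symmetric difference.

2026-04-17 through 2026-05-02, 2026-05-06 through 2026-05-08, 2026-05-20 through 2026-06-03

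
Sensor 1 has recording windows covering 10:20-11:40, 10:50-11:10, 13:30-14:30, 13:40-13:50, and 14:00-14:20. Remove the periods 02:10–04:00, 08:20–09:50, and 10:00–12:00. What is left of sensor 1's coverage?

A, merged: 10:20-11:40, 13:30-14:30.
10:20-11:40 lies entirely inside B → drops out.
13:30-14:30 is untouched.

13:30-14:30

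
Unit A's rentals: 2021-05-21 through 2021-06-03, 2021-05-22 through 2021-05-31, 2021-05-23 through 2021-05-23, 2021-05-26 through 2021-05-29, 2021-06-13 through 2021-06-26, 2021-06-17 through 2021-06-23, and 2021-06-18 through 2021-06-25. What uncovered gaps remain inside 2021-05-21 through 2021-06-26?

After merging, the occupied span is 2021-05-21 through 2021-06-03, 2021-06-13 through 2021-06-26.
Uncovered inside 2021-05-21 through 2021-06-26: 2021-06-04 through 2021-06-12.

2021-06-04 through 2021-06-12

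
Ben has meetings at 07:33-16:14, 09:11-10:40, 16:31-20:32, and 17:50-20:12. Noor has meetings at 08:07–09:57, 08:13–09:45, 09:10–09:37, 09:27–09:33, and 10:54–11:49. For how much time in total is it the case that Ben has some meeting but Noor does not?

First set merges to 07:33–16:14, 16:31–20:32.
Second set merges to 08:07–09:57, 10:54–11:49.
A \ B = 07:33–08:07, 09:57–10:54, 11:49–16:14, 16:31–20:32.
Total: 34 min + 57 min + 4 h 25 min + 4 h 1 min = 9 h 57 min.

9 h 57 min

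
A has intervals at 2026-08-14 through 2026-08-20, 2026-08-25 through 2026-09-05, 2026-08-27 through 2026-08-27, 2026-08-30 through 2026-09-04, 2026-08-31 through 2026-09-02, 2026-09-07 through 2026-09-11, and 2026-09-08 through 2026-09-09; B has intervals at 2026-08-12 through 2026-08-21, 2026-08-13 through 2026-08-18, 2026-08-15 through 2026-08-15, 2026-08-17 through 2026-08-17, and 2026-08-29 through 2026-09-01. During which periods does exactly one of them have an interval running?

Merge the first list: 2026-08-14 through 2026-08-20, 2026-08-25 through 2026-09-05, 2026-09-07 through 2026-09-11.
Merge the second list: 2026-08-12 through 2026-08-21, 2026-08-29 through 2026-09-01.
A but not B: 2026-08-25 through 2026-08-28, 2026-09-02 through 2026-09-05, 2026-09-07 through 2026-09-11.
B but not A: 2026-08-12 through 2026-08-13, 2026-08-21 through 2026-08-21.
Combining gives A △ B.

2026-08-12 through 2026-08-13, 2026-08-21 through 2026-08-21, 2026-08-25 through 2026-08-28, 2026-09-02 through 2026-09-05, 2026-09-07 through 2026-09-11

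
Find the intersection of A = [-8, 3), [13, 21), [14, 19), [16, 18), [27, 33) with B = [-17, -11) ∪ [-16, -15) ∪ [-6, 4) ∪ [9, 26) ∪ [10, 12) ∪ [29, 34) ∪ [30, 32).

[-6, 3) ∪ [13, 21) ∪ [29, 33)

A, merged: [-8, 3), [13, 21), [27, 33).
B, merged: [-17, -11), [-6, 4), [9, 26), [29, 34).
[-8, 3) ∩ B → [-6, 3).
[13, 21) ∩ B → [13, 21).
[27, 33) ∩ B → [29, 33).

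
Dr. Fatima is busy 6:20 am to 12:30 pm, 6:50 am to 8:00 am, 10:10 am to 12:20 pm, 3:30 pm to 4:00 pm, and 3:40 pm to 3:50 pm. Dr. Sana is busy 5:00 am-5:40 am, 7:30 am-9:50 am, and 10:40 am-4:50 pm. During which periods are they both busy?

7:30 am–9:50 am, 10:40 am–12:30 pm, 3:30 pm–4:00 pm

A, merged: 6:20 am–12:30 pm, 3:30 pm–4:00 pm.
6:20 am–12:30 pm overlaps B on 7:30 am–9:50 am, 10:40 am–12:30 pm.
3:30 pm–4:00 pm overlaps B on 3:30 pm–4:00 pm.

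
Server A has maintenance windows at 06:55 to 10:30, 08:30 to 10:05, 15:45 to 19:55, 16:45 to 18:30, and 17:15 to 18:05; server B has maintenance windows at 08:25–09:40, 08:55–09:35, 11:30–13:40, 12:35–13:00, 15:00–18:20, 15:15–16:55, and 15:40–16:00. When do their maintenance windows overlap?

08:25–09:40, 15:45–18:20

Merge the first list: 06:55–10:30, 15:45–19:55.
Merge the second list: 08:25–09:40, 11:30–13:40, 15:00–18:20.
06:55–10:30 ∩ B → 08:25–09:40.
15:45–19:55 ∩ B → 15:45–18:20.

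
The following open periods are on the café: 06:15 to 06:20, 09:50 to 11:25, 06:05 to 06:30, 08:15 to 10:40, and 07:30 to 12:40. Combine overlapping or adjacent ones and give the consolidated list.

06:05-06:30, 07:30-12:40

Sort by start: 06:05-06:30, 06:15-06:20, 07:30-12:40, 08:15-10:40, 09:50-11:25.
06:15-06:20 overlaps/touches 06:05-06:30 → extend to 06:05-06:30.
07:30-12:40 is disjoint → start new block.
08:15-10:40 overlaps/touches 07:30-12:40 → extend to 07:30-12:40.
09:50-11:25 overlaps/touches 07:30-12:40 → extend to 07:30-12:40.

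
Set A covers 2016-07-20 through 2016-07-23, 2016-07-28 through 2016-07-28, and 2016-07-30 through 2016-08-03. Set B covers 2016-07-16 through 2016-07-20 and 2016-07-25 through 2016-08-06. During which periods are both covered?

2016-07-20 through 2016-07-23 ∩ B → 2016-07-20 through 2016-07-20.
2016-07-28 through 2016-07-28 ∩ B → 2016-07-28 through 2016-07-28.
2016-07-30 through 2016-08-03 ∩ B → 2016-07-30 through 2016-08-03.

2016-07-20 through 2016-07-20, 2016-07-28 through 2016-07-28, 2016-07-30 through 2016-08-03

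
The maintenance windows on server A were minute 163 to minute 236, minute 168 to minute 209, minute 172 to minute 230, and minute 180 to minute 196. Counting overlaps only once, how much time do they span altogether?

73 minutes

Merged: minute 163 to minute 236.
Length: 73 minutes.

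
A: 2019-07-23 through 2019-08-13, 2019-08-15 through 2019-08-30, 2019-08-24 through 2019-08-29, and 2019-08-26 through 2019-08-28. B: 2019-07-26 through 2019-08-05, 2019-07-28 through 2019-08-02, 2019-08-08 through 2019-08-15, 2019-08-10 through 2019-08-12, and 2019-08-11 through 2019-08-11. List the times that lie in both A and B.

First set merges to 2019-07-23 through 2019-08-13, 2019-08-15 through 2019-08-30.
Second set merges to 2019-07-26 through 2019-08-05, 2019-08-08 through 2019-08-15.
2019-07-23 through 2019-08-13 ∩ B → 2019-07-26 through 2019-08-05, 2019-08-08 through 2019-08-13.
2019-08-15 through 2019-08-30 ∩ B → 2019-08-15 through 2019-08-15.

2019-07-26 through 2019-08-05, 2019-08-08 through 2019-08-13, 2019-08-15 through 2019-08-15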